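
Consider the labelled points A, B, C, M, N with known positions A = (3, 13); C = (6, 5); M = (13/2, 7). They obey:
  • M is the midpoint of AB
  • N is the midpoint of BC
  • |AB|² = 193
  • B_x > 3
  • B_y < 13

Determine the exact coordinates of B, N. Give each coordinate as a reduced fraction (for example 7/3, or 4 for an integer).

1. B_x = 10  [B = 2·M−A = 2·(13/2, 7)−(3, 13)]
2. B_y = 1  [B = 2·M−A = 2·(13/2, 7)−(3, 13)]
   so B = (10, 1)
3. N_x = 8  [2·N = B+C = (10, 1)+(6, 5)]
4. N_y = 3  [2·N = B+C = (10, 1)+(6, 5)]
   so N = (8, 3)

B = (10, 1)
N = (8, 3)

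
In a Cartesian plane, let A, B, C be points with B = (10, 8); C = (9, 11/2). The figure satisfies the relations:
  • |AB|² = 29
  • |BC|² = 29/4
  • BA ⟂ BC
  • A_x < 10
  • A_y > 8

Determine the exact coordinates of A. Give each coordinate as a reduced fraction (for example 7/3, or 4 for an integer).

1. A_x = 5  [[BA ⟂ BC ⇒ -1x-5/2y+30=0] ∩ [|A−(10, 8)|²=29]]
2. A_y = 10  [[BA ⟂ BC ⇒ -1x-5/2y+30=0] ∩ [|A−(10, 8)|²=29]]
   so A = (5, 10)

A = (5, 10)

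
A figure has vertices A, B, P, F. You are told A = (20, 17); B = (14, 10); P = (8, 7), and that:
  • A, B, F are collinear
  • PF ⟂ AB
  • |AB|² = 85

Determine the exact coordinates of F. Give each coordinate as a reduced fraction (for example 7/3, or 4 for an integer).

1. F_x = 848/85  [[A, B, F are collinear ⇒ 7x-6y-38=0] ∩ [PF ⟂ AB ⇒ -6x-7y+97=0]]
2. F_y = 451/85  [[A, B, F are collinear ⇒ 7x-6y-38=0] ∩ [PF ⟂ AB ⇒ -6x-7y+97=0]]
   so F = (848/85, 451/85)

F = (848/85, 451/85)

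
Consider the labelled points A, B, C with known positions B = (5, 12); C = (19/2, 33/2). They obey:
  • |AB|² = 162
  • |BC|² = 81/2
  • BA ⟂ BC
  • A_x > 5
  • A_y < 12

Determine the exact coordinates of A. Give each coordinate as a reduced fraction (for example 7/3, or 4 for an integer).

1. A_x = 14  [[BA ⟂ BC ⇒ 9/2x+9/2y-153/2=0] ∩ [|A−(5, 12)|²=162]]
2. A_y = 3  [[BA ⟂ BC ⇒ 9/2x+9/2y-153/2=0] ∩ [|A−(5, 12)|²=162]]
   so A = (14, 3)

A = (14, 3)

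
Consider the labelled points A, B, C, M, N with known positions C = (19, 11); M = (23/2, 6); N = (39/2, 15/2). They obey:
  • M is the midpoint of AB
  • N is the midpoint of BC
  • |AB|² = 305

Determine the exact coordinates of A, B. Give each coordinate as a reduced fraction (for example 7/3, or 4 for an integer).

1. B_x = 20  [B = 2·N−C = 2·(39/2, 15/2)−(19, 11)]
2. B_y = 4  [B = 2·N−C = 2·(39/2, 15/2)−(19, 11)]
   so B = (20, 4)
3. A_x = 3  [A = 2·M−B = 2·(23/2, 6)−(20, 4)]
4. A_y = 8  [A = 2·M−B = 2·(23/2, 6)−(20, 4)]
   so A = (3, 8)

A = (3, 8)
B = (20, 4)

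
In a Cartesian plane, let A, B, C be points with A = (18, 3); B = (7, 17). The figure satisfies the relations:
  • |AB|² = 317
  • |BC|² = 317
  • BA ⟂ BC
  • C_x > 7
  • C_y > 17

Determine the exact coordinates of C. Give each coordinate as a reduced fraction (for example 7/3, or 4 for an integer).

C = (21, 28)

1. C_x = 21  [[BA ⟂ BC ⇒ 11x-14y+161=0] ∩ [|C−(7, 17)|²=317]]
2. C_y = 28  [[BA ⟂ BC ⇒ 11x-14y+161=0] ∩ [|C−(7, 17)|²=317]]
   so C = (21, 28)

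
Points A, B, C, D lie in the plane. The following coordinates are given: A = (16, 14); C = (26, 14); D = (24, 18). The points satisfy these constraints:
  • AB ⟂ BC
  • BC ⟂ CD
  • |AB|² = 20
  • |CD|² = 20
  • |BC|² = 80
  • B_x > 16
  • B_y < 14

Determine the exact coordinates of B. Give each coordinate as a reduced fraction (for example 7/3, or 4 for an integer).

B = (18, 10)

1. B_x = 18  [[BC ⟂ CD ⇒ 2x-4y+4=0] ∩ [|B−(16, 14)|²=20]]
2. B_y = 10  [[BC ⟂ CD ⇒ 2x-4y+4=0] ∩ [|B−(16, 14)|²=20]]
   so B = (18, 10)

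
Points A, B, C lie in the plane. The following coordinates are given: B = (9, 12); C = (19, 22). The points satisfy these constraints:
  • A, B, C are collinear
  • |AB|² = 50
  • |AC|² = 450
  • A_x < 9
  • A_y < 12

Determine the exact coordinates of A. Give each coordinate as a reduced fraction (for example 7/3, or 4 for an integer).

A = (4, 7)

1. A_x = 4  [[A, B, C are collinear ⇒ -10x+10y-30=0] ∩ [|A−(9, 12)|²=50]]
2. A_y = 7  [[A, B, C are collinear ⇒ -10x+10y-30=0] ∩ [|A−(9, 12)|²=50]]
   so A = (4, 7)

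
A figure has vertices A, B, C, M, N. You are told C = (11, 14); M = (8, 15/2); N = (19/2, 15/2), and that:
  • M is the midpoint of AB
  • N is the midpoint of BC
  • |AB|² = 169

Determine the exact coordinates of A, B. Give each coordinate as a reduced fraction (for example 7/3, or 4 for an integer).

A = (8, 14)
B = (8, 1)

1. B_x = 8  [B = 2·N−C = 2·(19/2, 15/2)−(11, 14)]
2. B_y = 1  [B = 2·N−C = 2·(19/2, 15/2)−(11, 14)]
   so B = (8, 1)
3. A_x = 8  [A = 2·M−B = 2·(8, 15/2)−(8, 1)]
4. A_y = 14  [A = 2·M−B = 2·(8, 15/2)−(8, 1)]
   so A = (8, 14)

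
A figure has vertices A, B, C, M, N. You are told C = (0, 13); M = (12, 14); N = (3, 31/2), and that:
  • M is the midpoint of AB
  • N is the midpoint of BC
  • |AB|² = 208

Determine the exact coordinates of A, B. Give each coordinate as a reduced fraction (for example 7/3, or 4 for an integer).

1. B_x = 6  [B = 2·N−C = 2·(3, 31/2)−(0, 13)]
2. B_y = 18  [B = 2·N−C = 2·(3, 31/2)−(0, 13)]
   so B = (6, 18)
3. A_x = 18  [A = 2·M−B = 2·(12, 14)−(6, 18)]
4. A_y = 10  [A = 2·M−B = 2·(12, 14)−(6, 18)]
   so A = (18, 10)

A = (18, 10)
B = (6, 18)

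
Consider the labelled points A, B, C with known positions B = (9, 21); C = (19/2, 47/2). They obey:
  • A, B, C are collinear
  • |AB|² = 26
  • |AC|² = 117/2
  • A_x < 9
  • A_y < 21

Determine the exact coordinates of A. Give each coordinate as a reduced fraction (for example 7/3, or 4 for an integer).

1. A_x = 8  [[A, B, C are collinear ⇒ -5/2x+1/2y+12=0] ∩ [|A−(9, 21)|²=26]]
2. A_y = 16  [[A, B, C are collinear ⇒ -5/2x+1/2y+12=0] ∩ [|A−(9, 21)|²=26]]
   so A = (8, 16)

A = (8, 16)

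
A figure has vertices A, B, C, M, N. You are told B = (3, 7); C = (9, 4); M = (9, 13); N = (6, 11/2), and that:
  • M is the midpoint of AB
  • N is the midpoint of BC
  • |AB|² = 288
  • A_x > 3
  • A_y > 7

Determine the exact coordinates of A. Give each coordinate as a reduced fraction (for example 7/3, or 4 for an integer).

1. A_x = 15  [A = 2·M−B = 2·(9, 13)−(3, 7)]
2. A_y = 19  [A = 2·M−B = 2·(9, 13)−(3, 7)]
   so A = (15, 19)

A = (15, 19)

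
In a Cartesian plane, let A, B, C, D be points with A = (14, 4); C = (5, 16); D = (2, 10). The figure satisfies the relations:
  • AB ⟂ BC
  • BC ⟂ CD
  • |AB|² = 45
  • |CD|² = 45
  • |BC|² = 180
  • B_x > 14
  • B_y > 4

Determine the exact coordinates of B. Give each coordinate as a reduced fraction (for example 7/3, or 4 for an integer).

1. B_x = 17  [[BC ⟂ CD ⇒ 3x+6y-111=0] ∩ [|B−(14, 4)|²=45]]
2. B_y = 10  [[BC ⟂ CD ⇒ 3x+6y-111=0] ∩ [|B−(14, 4)|²=45]]
   so B = (17, 10)

B = (17, 10)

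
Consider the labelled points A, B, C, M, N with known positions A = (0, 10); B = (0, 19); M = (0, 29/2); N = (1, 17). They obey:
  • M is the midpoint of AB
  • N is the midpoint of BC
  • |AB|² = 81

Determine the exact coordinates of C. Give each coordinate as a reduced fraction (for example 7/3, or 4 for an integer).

C = (2, 15)

1. C_x = 2  [C = 2·N−B = 2·(1, 17)−(0, 19)]
2. C_y = 15  [C = 2·N−B = 2·(1, 17)−(0, 19)]
   so C = (2, 15)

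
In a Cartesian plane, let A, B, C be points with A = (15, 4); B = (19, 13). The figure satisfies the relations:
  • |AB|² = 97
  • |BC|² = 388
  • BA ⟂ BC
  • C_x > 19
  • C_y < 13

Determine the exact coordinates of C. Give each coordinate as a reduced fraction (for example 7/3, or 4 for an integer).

1. C_x = 37  [[BA ⟂ BC ⇒ -4x-9y+193=0] ∩ [|C−(19, 13)|²=388]]
2. C_y = 5  [[BA ⟂ BC ⇒ -4x-9y+193=0] ∩ [|C−(19, 13)|²=388]]
   so C = (37, 5)

C = (37, 5)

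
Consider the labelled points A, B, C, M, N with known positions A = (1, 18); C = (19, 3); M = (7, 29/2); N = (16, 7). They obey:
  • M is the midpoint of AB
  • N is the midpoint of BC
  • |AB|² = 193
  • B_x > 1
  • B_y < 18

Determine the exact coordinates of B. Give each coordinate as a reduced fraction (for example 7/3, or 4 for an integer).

B = (13, 11)

1. B_x = 13  [B = 2·M−A = 2·(7, 29/2)−(1, 18)]
2. B_y = 11  [B = 2·M−A = 2·(7, 29/2)−(1, 18)]
   so B = (13, 11)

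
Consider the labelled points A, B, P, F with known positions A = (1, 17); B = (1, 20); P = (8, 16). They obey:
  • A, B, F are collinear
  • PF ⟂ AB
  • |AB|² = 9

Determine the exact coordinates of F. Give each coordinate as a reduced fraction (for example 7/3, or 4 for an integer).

1. F_x = 1  [[A, B, F are collinear ⇒ -3x+3=0] ∩ [PF ⟂ AB ⇒ 3y-48=0]]
2. F_y = 16  [[A, B, F are collinear ⇒ -3x+3=0] ∩ [PF ⟂ AB ⇒ 3y-48=0]]
   so F = (1, 16)

F = (1, 16)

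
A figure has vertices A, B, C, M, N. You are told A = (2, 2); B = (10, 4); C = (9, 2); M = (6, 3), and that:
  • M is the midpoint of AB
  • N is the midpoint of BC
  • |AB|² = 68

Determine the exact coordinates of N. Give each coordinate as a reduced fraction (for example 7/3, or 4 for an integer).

N = (19/2, 3)

1. N_x = 19/2  [2·N = B+C = (10, 4)+(9, 2)]
2. N_y = 3  [2·N = B+C = (10, 4)+(9, 2)]
   so N = (19/2, 3)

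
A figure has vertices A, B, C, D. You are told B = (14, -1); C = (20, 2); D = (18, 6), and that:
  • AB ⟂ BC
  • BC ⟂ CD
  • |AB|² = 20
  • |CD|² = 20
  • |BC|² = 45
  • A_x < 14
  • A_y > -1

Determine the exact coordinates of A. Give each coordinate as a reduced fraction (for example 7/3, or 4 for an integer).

A = (12, 3)

1. A_x = 12  [[AB ⟂ BC ⇒ -6x-3y+81=0] ∩ [|A−(14, -1)|²=20]]
2. A_y = 3  [[AB ⟂ BC ⇒ -6x-3y+81=0] ∩ [|A−(14, -1)|²=20]]
   so A = (12, 3)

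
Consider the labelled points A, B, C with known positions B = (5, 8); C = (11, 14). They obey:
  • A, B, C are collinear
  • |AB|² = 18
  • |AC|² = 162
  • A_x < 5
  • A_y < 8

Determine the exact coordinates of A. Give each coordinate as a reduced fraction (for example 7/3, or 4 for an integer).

A = (2, 5)

1. A_x = 2  [[A, B, C are collinear ⇒ -6x+6y-18=0] ∩ [|A−(5, 8)|²=18]]
2. A_y = 5  [[A, B, C are collinear ⇒ -6x+6y-18=0] ∩ [|A−(5, 8)|²=18]]
   so A = (2, 5)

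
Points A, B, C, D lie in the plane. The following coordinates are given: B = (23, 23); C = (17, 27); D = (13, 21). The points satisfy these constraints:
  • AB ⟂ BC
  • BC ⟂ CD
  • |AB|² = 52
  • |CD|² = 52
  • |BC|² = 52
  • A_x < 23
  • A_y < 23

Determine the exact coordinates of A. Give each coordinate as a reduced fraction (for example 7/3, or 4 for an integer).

A = (19, 17)

1. A_x = 19  [[AB ⟂ BC ⇒ 6x-4y-46=0] ∩ [|A−(23, 23)|²=52]]
2. A_y = 17  [[AB ⟂ BC ⇒ 6x-4y-46=0] ∩ [|A−(23, 23)|²=52]]
   so A = (19, 17)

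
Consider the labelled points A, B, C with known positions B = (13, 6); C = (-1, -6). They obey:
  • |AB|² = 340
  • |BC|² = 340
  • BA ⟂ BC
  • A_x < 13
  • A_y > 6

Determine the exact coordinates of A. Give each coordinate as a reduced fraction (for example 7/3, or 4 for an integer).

1. A_x = 1  [[BA ⟂ BC ⇒ -14x-12y+254=0] ∩ [|A−(13, 6)|²=340]]
2. A_y = 20  [[BA ⟂ BC ⇒ -14x-12y+254=0] ∩ [|A−(13, 6)|²=340]]
   so A = (1, 20)

A = (1, 20)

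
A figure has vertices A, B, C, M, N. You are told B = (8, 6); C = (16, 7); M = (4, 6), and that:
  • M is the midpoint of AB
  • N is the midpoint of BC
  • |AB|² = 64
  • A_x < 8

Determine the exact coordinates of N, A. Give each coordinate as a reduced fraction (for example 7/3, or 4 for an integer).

1. A_x = 0  [A = 2·M−B = 2·(4, 6)−(8, 6)]
2. A_y = 6  [A = 2·M−B = 2·(4, 6)−(8, 6)]
   so A = (0, 6)
3. N_x = 12  [2·N = B+C = (8, 6)+(16, 7)]
4. N_y = 13/2  [2·N = B+C = (8, 6)+(16, 7)]
   so N = (12, 13/2)

N = (12, 13/2)
A = (0, 6)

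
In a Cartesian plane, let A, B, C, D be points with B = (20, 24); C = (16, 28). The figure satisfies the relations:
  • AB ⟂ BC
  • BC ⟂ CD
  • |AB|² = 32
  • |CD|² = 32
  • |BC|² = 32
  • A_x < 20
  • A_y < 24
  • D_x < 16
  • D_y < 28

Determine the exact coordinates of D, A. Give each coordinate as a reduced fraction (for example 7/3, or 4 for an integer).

D = (12, 24)
A = (16, 20)

1. D_x = 12  [[BC ⟂ CD ⇒ -4x+4y-48=0] ∩ [|D−(16, 28)|²=32]]
2. D_y = 24  [[BC ⟂ CD ⇒ -4x+4y-48=0] ∩ [|D−(16, 28)|²=32]]
   so D = (12, 24)
3. A_x = 16  [[AB ⟂ BC ⇒ 4x-4y+16=0] ∩ [|A−(20, 24)|²=32]]
4. A_y = 20  [[AB ⟂ BC ⇒ 4x-4y+16=0] ∩ [|A−(20, 24)|²=32]]
   so A = (16, 20)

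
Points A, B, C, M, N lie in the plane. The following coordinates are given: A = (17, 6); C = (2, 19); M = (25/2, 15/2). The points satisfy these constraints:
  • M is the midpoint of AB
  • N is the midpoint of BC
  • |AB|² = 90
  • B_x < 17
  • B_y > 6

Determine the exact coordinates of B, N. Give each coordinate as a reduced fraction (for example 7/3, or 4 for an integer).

1. B_x = 8  [B = 2·M−A = 2·(25/2, 15/2)−(17, 6)]
2. B_y = 9  [B = 2·M−A = 2·(25/2, 15/2)−(17, 6)]
   so B = (8, 9)
3. N_x = 5  [2·N = B+C = (8, 9)+(2, 19)]
4. N_y = 14  [2·N = B+C = (8, 9)+(2, 19)]
   so N = (5, 14)

B = (8, 9)
N = (5, 14)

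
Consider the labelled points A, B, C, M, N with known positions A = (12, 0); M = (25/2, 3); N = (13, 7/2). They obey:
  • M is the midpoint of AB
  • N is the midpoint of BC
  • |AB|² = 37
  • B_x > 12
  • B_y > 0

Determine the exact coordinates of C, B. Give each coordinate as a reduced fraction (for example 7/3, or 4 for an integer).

C = (13, 1)
B = (13, 6)

1. B_x = 13  [B = 2·M−A = 2·(25/2, 3)−(12, 0)]
2. B_y = 6  [B = 2·M−A = 2·(25/2, 3)−(12, 0)]
   so B = (13, 6)
3. C_x = 13  [C = 2·N−B = 2·(13, 7/2)−(13, 6)]
4. C_y = 1  [C = 2·N−B = 2·(13, 7/2)−(13, 6)]
   so C = (13, 1)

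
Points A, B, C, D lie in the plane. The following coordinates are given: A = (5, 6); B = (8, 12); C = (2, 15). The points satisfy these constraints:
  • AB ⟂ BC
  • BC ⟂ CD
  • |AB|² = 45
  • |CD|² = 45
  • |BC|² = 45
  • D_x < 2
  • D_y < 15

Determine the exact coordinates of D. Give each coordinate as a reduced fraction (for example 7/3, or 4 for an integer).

D = (-1, 9)

1. D_x = -1  [[BC ⟂ CD ⇒ -6x+3y-33=0] ∩ [|D−(2, 15)|²=45]]
2. D_y = 9  [[BC ⟂ CD ⇒ -6x+3y-33=0] ∩ [|D−(2, 15)|²=45]]
   so D = (-1, 9)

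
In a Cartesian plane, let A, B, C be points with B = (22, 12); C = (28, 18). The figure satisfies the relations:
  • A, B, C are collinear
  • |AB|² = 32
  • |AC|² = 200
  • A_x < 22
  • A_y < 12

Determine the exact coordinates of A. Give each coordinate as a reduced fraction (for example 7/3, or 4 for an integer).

1. A_x = 18  [[A, B, C are collinear ⇒ -6x+6y+60=0] ∩ [|A−(22, 12)|²=32]]
2. A_y = 8  [[A, B, C are collinear ⇒ -6x+6y+60=0] ∩ [|A−(22, 12)|²=32]]
   so A = (18, 8)

A = (18, 8)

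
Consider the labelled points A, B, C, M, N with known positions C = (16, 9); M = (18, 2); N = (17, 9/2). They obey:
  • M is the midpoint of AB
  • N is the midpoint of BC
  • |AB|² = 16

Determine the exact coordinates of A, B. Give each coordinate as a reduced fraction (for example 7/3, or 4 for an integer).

A = (18, 4)
B = (18, 0)

1. B_x = 18  [B = 2·N−C = 2·(17, 9/2)−(16, 9)]
2. B_y = 0  [B = 2·N−C = 2·(17, 9/2)−(16, 9)]
   so B = (18, 0)
3. A_x = 18  [A = 2·M−B = 2·(18, 2)−(18, 0)]
4. A_y = 4  [A = 2·M−B = 2·(18, 2)−(18, 0)]
   so A = (18, 4)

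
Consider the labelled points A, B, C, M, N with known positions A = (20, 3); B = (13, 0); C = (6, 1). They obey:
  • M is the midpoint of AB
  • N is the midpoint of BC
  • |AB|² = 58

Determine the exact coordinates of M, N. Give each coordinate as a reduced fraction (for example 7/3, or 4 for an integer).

1. M_x = 33/2  [2·M = A+B = (20, 3)+(13, 0)]
2. M_y = 3/2  [2·M = A+B = (20, 3)+(13, 0)]
   so M = (33/2, 3/2)
3. N_x = 19/2  [2·N = B+C = (13, 0)+(6, 1)]
4. N_y = 1/2  [2·N = B+C = (13, 0)+(6, 1)]
   so N = (19/2, 1/2)

M = (33/2, 3/2)
N = (19/2, 1/2)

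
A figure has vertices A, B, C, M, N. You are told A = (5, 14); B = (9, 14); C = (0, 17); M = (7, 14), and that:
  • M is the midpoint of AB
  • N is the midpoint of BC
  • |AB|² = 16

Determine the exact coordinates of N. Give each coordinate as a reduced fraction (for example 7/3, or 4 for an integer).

1. N_x = 9/2  [2·N = B+C = (9, 14)+(0, 17)]
2. N_y = 31/2  [2·N = B+C = (9, 14)+(0, 17)]
   so N = (9/2, 31/2)

N = (9/2, 31/2)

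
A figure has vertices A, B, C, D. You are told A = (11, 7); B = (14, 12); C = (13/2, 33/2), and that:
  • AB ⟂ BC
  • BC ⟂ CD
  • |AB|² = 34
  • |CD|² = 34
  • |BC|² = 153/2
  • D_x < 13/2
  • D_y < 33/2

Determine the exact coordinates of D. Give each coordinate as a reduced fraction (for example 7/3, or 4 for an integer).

1. D_x = 7/2  [[BC ⟂ CD ⇒ -15/2x+9/2y-51/2=0] ∩ [|D−(13/2, 33/2)|²=34]]
2. D_y = 23/2  [[BC ⟂ CD ⇒ -15/2x+9/2y-51/2=0] ∩ [|D−(13/2, 33/2)|²=34]]
   so D = (7/2, 23/2)

D = (7/2, 23/2)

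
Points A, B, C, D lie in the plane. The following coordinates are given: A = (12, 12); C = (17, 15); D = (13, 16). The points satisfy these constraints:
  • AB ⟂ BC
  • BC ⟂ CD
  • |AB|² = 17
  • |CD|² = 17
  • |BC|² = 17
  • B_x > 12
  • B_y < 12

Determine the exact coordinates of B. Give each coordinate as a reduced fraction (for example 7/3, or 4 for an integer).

1. B_x = 16  [[BC ⟂ CD ⇒ 4x-1y-53=0] ∩ [|B−(12, 12)|²=17]]
2. B_y = 11  [[BC ⟂ CD ⇒ 4x-1y-53=0] ∩ [|B−(12, 12)|²=17]]
   so B = (16, 11)

B = (16, 11)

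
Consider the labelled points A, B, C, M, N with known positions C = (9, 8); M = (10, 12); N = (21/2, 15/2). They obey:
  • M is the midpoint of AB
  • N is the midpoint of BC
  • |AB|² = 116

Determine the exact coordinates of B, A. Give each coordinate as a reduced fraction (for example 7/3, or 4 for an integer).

B = (12, 7)
A = (8, 17)

1. B_x = 12  [B = 2·N−C = 2·(21/2, 15/2)−(9, 8)]
2. B_y = 7  [B = 2·N−C = 2·(21/2, 15/2)−(9, 8)]
   so B = (12, 7)
3. A_x = 8  [A = 2·M−B = 2·(10, 12)−(12, 7)]
4. A_y = 17  [A = 2·M−B = 2·(10, 12)−(12, 7)]
   so A = (8, 17)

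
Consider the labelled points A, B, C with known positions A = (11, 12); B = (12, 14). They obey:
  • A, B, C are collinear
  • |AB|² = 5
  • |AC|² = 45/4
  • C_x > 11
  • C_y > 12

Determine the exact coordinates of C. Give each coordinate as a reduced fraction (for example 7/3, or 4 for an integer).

C = (25/2, 15)

1. C_x = 25/2  [[A, B, C are collinear ⇒ -2x+1y+10=0] ∩ [|C−(11, 12)|²=45/4]]
2. C_y = 15  [[A, B, C are collinear ⇒ -2x+1y+10=0] ∩ [|C−(11, 12)|²=45/4]]
   so C = (25/2, 15)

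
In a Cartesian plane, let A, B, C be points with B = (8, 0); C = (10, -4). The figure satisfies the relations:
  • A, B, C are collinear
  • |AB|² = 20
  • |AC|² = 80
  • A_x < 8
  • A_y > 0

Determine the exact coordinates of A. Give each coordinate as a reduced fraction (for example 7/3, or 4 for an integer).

A = (6, 4)

1. A_x = 6  [[A, B, C are collinear ⇒ 4x+2y-32=0] ∩ [|A−(8, 0)|²=20]]
2. A_y = 4  [[A, B, C are collinear ⇒ 4x+2y-32=0] ∩ [|A−(8, 0)|²=20]]
   so A = (6, 4)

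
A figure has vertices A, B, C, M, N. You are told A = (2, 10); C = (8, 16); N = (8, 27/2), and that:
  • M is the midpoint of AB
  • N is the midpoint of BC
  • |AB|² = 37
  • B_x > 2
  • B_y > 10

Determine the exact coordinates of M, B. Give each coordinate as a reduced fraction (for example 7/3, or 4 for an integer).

M = (5, 21/2)
B = (8, 11)

1. B_x = 8  [B = 2·N−C = 2·(8, 27/2)−(8, 16)]
2. B_y = 11  [B = 2·N−C = 2·(8, 27/2)−(8, 16)]
   so B = (8, 11)
3. M_x = 5  [2·M = A+B = (2, 10)+(8, 11)]
4. M_y = 21/2  [2·M = A+B = (2, 10)+(8, 11)]
   so M = (5, 21/2)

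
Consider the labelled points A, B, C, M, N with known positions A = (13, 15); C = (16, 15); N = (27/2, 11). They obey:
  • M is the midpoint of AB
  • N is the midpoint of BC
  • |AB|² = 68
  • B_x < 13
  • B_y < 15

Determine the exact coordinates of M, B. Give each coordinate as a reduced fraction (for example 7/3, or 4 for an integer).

M = (12, 11)
B = (11, 7)

1. B_x = 11  [B = 2·N−C = 2·(27/2, 11)−(16, 15)]
2. B_y = 7  [B = 2·N−C = 2·(27/2, 11)−(16, 15)]
   so B = (11, 7)
3. M_x = 12  [2·M = A+B = (13, 15)+(11, 7)]
4. M_y = 11  [2·M = A+B = (13, 15)+(11, 7)]
   so M = (12, 11)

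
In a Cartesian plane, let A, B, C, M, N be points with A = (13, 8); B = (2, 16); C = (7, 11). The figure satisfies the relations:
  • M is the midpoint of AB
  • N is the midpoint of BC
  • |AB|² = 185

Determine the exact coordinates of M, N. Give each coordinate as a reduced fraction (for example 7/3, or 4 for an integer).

1. M_x = 15/2  [2·M = A+B = (13, 8)+(2, 16)]
2. M_y = 12  [2·M = A+B = (13, 8)+(2, 16)]
   so M = (15/2, 12)
3. N_x = 9/2  [2·N = B+C = (2, 16)+(7, 11)]
4. N_y = 27/2  [2·N = B+C = (2, 16)+(7, 11)]
   so N = (9/2, 27/2)

M = (15/2, 12)
N = (9/2, 27/2)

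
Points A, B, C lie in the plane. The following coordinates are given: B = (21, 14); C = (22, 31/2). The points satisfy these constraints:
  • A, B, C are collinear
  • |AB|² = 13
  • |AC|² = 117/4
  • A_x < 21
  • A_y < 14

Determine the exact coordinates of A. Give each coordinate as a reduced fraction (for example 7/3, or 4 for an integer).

1. A_x = 19  [[A, B, C are collinear ⇒ -3/2x+1y+35/2=0] ∩ [|A−(21, 14)|²=13]]
2. A_y = 11  [[A, B, C are collinear ⇒ -3/2x+1y+35/2=0] ∩ [|A−(21, 14)|²=13]]
   so A = (19, 11)

A = (19, 11)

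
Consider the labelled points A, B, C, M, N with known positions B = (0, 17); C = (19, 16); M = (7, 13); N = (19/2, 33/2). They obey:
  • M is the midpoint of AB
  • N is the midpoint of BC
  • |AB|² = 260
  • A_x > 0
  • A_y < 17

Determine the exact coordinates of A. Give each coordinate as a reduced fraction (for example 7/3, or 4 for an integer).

A = (14, 9)

1. A_x = 14  [A = 2·M−B = 2·(7, 13)−(0, 17)]
2. A_y = 9  [A = 2·M−B = 2·(7, 13)−(0, 17)]
   so A = (14, 9)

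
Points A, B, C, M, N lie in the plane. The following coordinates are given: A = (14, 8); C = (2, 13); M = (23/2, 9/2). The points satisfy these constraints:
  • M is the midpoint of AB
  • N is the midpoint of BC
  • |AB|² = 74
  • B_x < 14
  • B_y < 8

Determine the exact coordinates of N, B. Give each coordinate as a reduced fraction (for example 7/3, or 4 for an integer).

1. B_x = 9  [B = 2·M−A = 2·(23/2, 9/2)−(14, 8)]
2. B_y = 1  [B = 2·M−A = 2·(23/2, 9/2)−(14, 8)]
   so B = (9, 1)
3. N_x = 11/2  [2·N = B+C = (9, 1)+(2, 13)]
4. N_y = 7  [2·N = B+C = (9, 1)+(2, 13)]
   so N = (11/2, 7)

N = (11/2, 7)
B = (9, 1)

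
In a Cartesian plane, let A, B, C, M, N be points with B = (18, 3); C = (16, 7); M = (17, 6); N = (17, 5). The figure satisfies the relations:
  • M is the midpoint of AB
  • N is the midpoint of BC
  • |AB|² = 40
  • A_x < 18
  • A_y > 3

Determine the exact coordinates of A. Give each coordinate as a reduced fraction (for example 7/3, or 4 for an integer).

A = (16, 9)

1. A_x = 16  [A = 2·M−B = 2·(17, 6)−(18, 3)]
2. A_y = 9  [A = 2·M−B = 2·(17, 6)−(18, 3)]
   so A = (16, 9)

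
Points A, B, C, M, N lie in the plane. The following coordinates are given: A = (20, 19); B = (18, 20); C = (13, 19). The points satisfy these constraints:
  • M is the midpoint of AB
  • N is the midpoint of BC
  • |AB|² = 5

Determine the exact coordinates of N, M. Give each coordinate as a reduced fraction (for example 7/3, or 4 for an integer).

N = (31/2, 39/2)
M = (19, 39/2)

1. M_x = 19  [2·M = A+B = (20, 19)+(18, 20)]
2. M_y = 39/2  [2·M = A+B = (20, 19)+(18, 20)]
   so M = (19, 39/2)
3. N_x = 31/2  [2·N = B+C = (18, 20)+(13, 19)]
4. N_y = 39/2  [2·N = B+C = (18, 20)+(13, 19)]
   so N = (31/2, 39/2)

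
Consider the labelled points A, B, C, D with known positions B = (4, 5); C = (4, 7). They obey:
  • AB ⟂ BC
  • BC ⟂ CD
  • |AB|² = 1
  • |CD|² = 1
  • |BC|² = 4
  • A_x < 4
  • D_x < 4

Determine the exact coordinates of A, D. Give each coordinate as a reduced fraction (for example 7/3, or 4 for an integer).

A = (3, 5)
D = (3, 7)

1. A_x = 3  [[AB ⟂ BC ⇒ -2y+10=0] ∩ [|A−(4, 5)|²=1]]
2. A_y = 5  [[AB ⟂ BC ⇒ -2y+10=0] ∩ [|A−(4, 5)|²=1]]
   so A = (3, 5)
3. D_x = 3  [[BC ⟂ CD ⇒ 2y-14=0] ∩ [|D−(4, 7)|²=1]]
4. D_y = 7  [[BC ⟂ CD ⇒ 2y-14=0] ∩ [|D−(4, 7)|²=1]]
   so D = (3, 7)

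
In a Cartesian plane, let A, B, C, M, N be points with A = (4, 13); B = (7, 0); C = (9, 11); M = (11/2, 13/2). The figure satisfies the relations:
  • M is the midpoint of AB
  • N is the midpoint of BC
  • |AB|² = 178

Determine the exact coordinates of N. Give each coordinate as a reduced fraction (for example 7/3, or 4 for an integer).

N = (8, 11/2)

1. N_x = 8  [2·N = B+C = (7, 0)+(9, 11)]
2. N_y = 11/2  [2·N = B+C = (7, 0)+(9, 11)]
   so N = (8, 11/2)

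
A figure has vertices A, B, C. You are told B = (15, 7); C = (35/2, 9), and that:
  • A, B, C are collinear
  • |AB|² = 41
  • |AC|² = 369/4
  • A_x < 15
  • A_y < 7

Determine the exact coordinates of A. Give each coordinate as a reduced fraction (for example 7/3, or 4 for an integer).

A = (10, 3)

1. A_x = 10  [[A, B, C are collinear ⇒ -2x+5/2y+25/2=0] ∩ [|A−(15, 7)|²=41]]
2. A_y = 3  [[A, B, C are collinear ⇒ -2x+5/2y+25/2=0] ∩ [|A−(15, 7)|²=41]]
   so A = (10, 3)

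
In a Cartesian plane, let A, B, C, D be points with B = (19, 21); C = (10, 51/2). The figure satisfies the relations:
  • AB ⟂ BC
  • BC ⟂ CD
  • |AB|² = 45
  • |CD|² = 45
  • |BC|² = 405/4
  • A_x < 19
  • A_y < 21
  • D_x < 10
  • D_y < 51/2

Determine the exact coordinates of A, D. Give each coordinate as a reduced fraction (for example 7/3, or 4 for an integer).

A = (16, 15)
D = (7, 39/2)

1. A_x = 16  [[AB ⟂ BC ⇒ 9x-9/2y-153/2=0] ∩ [|A−(19, 21)|²=45]]
2. A_y = 15  [[AB ⟂ BC ⇒ 9x-9/2y-153/2=0] ∩ [|A−(19, 21)|²=45]]
   so A = (16, 15)
3. D_x = 7  [[BC ⟂ CD ⇒ -9x+9/2y-99/4=0] ∩ [|D−(10, 51/2)|²=45]]
4. D_y = 39/2  [[BC ⟂ CD ⇒ -9x+9/2y-99/4=0] ∩ [|D−(10, 51/2)|²=45]]
   so D = (7, 39/2)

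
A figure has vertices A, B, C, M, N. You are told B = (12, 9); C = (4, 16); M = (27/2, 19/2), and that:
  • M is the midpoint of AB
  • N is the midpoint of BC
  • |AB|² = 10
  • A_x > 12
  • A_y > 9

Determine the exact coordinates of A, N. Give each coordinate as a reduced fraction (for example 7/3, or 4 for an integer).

1. A_x = 15  [A = 2·M−B = 2·(27/2, 19/2)−(12, 9)]
2. A_y = 10  [A = 2·M−B = 2·(27/2, 19/2)−(12, 9)]
   so A = (15, 10)
3. N_x = 8  [2·N = B+C = (12, 9)+(4, 16)]
4. N_y = 25/2  [2·N = B+C = (12, 9)+(4, 16)]
   so N = (8, 25/2)

A = (15, 10)
N = (8, 25/2)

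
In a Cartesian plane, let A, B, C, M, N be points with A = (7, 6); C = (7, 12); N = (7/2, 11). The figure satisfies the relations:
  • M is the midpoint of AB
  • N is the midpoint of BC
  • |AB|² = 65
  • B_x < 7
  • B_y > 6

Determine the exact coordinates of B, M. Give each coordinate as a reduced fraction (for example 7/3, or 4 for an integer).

B = (0, 10)
M = (7/2, 8)

1. B_x = 0  [B = 2·N−C = 2·(7/2, 11)−(7, 12)]
2. B_y = 10  [B = 2·N−C = 2·(7/2, 11)−(7, 12)]
   so B = (0, 10)
3. M_x = 7/2  [2·M = A+B = (7, 6)+(0, 10)]
4. M_y = 8  [2·M = A+B = (7, 6)+(0, 10)]
   so M = (7/2, 8)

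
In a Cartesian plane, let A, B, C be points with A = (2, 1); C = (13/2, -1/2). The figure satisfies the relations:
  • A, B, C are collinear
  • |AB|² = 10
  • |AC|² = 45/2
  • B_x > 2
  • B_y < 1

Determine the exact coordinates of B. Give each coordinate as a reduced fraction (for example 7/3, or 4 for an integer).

1. B_x = 5  [[A, B, C are collinear ⇒ -3/2x-9/2y+15/2=0] ∩ [|B−(2, 1)|²=10]]
2. B_y = 0  [[A, B, C are collinear ⇒ -3/2x-9/2y+15/2=0] ∩ [|B−(2, 1)|²=10]]
   so B = (5, 0)

B = (5, 0)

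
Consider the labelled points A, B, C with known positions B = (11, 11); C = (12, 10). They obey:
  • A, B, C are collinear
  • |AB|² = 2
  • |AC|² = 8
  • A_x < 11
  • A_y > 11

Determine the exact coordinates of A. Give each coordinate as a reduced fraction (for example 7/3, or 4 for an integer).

A = (10, 12)

1. A_x = 10  [[A, B, C are collinear ⇒ 1x+1y-22=0] ∩ [|A−(11, 11)|²=2]]
2. A_y = 12  [[A, B, C are collinear ⇒ 1x+1y-22=0] ∩ [|A−(11, 11)|²=2]]
   so A = (10, 12)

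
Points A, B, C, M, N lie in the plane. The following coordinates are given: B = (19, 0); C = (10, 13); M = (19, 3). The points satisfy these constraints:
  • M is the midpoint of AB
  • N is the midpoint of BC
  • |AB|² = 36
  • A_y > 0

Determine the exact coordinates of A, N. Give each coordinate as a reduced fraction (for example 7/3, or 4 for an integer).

A = (19, 6)
N = (29/2, 13/2)

1. A_x = 19  [A = 2·M−B = 2·(19, 3)−(19, 0)]
2. A_y = 6  [A = 2·M−B = 2·(19, 3)−(19, 0)]
   so A = (19, 6)
3. N_x = 29/2  [2·N = B+C = (19, 0)+(10, 13)]
4. N_y = 13/2  [2·N = B+C = (19, 0)+(10, 13)]
   so N = (29/2, 13/2)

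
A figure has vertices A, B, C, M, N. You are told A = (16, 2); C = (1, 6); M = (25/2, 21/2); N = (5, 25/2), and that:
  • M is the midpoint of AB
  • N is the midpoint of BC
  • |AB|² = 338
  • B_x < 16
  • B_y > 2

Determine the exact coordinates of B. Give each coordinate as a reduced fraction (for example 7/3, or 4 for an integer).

1. B_x = 9  [B = 2·M−A = 2·(25/2, 21/2)−(16, 2)]
2. B_y = 19  [B = 2·M−A = 2·(25/2, 21/2)−(16, 2)]
   so B = (9, 19)

B = (9, 19)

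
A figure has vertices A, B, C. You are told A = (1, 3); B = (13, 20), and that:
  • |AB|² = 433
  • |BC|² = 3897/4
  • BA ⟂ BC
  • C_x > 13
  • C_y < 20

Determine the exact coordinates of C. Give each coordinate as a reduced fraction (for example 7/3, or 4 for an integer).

1. C_x = 77/2  [[BA ⟂ BC ⇒ -12x-17y+496=0] ∩ [|C−(13, 20)|²=3897/4]]
2. C_y = 2  [[BA ⟂ BC ⇒ -12x-17y+496=0] ∩ [|C−(13, 20)|²=3897/4]]
   so C = (77/2, 2)

C = (77/2, 2)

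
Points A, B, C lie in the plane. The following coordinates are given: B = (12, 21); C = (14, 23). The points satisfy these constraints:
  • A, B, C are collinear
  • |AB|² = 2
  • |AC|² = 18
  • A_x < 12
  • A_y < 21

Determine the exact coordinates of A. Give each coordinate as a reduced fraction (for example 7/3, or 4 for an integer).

1. A_x = 11  [[A, B, C are collinear ⇒ -2x+2y-18=0] ∩ [|A−(12, 21)|²=2]]
2. A_y = 20  [[A, B, C are collinear ⇒ -2x+2y-18=0] ∩ [|A−(12, 21)|²=2]]
   so A = (11, 20)

A = (11, 20)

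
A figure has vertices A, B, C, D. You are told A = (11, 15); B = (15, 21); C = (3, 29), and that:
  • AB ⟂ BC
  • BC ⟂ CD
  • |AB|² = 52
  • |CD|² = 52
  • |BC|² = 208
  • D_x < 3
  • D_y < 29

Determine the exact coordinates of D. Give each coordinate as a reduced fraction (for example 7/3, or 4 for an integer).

1. D_x = -1  [[BC ⟂ CD ⇒ -12x+8y-196=0] ∩ [|D−(3, 29)|²=52]]
2. D_y = 23  [[BC ⟂ CD ⇒ -12x+8y-196=0] ∩ [|D−(3, 29)|²=52]]
   so D = (-1, 23)

D = (-1, 23)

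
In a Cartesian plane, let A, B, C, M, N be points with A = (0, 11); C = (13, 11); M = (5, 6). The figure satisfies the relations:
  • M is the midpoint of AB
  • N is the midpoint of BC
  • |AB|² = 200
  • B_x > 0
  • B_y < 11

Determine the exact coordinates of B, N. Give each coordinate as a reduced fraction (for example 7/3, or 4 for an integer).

B = (10, 1)
N = (23/2, 6)

1. B_x = 10  [B = 2·M−A = 2·(5, 6)−(0, 11)]
2. B_y = 1  [B = 2·M−A = 2·(5, 6)−(0, 11)]
   so B = (10, 1)
3. N_x = 23/2  [2·N = B+C = (10, 1)+(13, 11)]
4. N_y = 6  [2·N = B+C = (10, 1)+(13, 11)]
   so N = (23/2, 6)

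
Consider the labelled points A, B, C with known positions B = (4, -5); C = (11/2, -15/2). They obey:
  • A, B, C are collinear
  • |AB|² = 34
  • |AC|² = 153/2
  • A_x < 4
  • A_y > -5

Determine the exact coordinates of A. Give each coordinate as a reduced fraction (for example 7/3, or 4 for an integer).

1. A_x = 1  [[A, B, C are collinear ⇒ 5/2x+3/2y-5/2=0] ∩ [|A−(4, -5)|²=34]]
2. A_y = 0  [[A, B, C are collinear ⇒ 5/2x+3/2y-5/2=0] ∩ [|A−(4, -5)|²=34]]
   so A = (1, 0)

A = (1, 0)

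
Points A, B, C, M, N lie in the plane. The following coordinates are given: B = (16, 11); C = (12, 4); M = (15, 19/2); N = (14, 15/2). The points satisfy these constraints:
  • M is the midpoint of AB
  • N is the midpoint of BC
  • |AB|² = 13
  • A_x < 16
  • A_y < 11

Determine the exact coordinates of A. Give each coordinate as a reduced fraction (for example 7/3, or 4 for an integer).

1. A_x = 14  [A = 2·M−B = 2·(15, 19/2)−(16, 11)]
2. A_y = 8  [A = 2·M−B = 2·(15, 19/2)−(16, 11)]
   so A = (14, 8)

A = (14, 8)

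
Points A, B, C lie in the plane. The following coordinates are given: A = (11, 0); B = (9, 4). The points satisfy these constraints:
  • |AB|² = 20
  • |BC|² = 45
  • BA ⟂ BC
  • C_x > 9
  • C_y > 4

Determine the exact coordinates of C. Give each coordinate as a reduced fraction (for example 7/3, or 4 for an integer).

1. C_x = 15  [[BA ⟂ BC ⇒ 2x-4y-2=0] ∩ [|C−(9, 4)|²=45]]
2. C_y = 7  [[BA ⟂ BC ⇒ 2x-4y-2=0] ∩ [|C−(9, 4)|²=45]]
   so C = (15, 7)

C = (15, 7)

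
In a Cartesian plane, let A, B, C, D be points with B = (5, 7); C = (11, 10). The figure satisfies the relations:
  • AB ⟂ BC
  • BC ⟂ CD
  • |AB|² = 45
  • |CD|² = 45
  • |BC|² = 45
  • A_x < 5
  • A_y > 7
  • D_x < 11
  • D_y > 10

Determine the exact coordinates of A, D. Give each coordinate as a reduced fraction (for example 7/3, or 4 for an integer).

1. A_x = 2  [[AB ⟂ BC ⇒ -6x-3y+51=0] ∩ [|A−(5, 7)|²=45]]
2. A_y = 13  [[AB ⟂ BC ⇒ -6x-3y+51=0] ∩ [|A−(5, 7)|²=45]]
   so A = (2, 13)
3. D_x = 8  [[BC ⟂ CD ⇒ 6x+3y-96=0] ∩ [|D−(11, 10)|²=45]]
4. D_y = 16  [[BC ⟂ CD ⇒ 6x+3y-96=0] ∩ [|D−(11, 10)|²=45]]
   so D = (8, 16)

A = (2, 13)
D = (8, 16)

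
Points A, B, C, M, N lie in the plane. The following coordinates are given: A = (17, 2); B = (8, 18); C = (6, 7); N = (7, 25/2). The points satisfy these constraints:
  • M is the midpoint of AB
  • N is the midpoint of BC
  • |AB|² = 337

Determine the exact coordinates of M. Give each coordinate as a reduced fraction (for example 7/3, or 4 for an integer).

M = (25/2, 10)

1. M_x = 25/2  [2·M = A+B = (17, 2)+(8, 18)]
2. M_y = 10  [2·M = A+B = (17, 2)+(8, 18)]
   so M = (25/2, 10)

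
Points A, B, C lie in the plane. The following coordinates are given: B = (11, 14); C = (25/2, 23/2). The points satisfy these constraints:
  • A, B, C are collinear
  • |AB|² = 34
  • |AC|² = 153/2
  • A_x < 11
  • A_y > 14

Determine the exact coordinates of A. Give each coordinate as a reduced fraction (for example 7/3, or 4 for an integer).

1. A_x = 8  [[A, B, C are collinear ⇒ 5/2x+3/2y-97/2=0] ∩ [|A−(11, 14)|²=34]]
2. A_y = 19  [[A, B, C are collinear ⇒ 5/2x+3/2y-97/2=0] ∩ [|A−(11, 14)|²=34]]
   so A = (8, 19)

A = (8, 19)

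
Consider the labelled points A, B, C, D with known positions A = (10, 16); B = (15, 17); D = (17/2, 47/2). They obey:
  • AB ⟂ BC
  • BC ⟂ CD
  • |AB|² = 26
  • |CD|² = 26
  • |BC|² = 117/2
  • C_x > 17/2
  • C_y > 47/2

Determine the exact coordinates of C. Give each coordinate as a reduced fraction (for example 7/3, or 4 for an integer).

1. C_x = 27/2  [[AB ⟂ BC ⇒ 5x+1y-92=0] ∩ [|C−(17/2, 47/2)|²=26]]
2. C_y = 49/2  [[AB ⟂ BC ⇒ 5x+1y-92=0] ∩ [|C−(17/2, 47/2)|²=26]]
   so C = (27/2, 49/2)

C = (27/2, 49/2)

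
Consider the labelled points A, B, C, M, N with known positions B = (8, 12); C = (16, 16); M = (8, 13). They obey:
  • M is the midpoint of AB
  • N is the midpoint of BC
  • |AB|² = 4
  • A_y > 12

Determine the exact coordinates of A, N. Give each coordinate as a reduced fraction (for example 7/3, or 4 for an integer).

A = (8, 14)
N = (12, 14)

1. A_x = 8  [A = 2·M−B = 2·(8, 13)−(8, 12)]
2. A_y = 14  [A = 2·M−B = 2·(8, 13)−(8, 12)]
   so A = (8, 14)
3. N_x = 12  [2·N = B+C = (8, 12)+(16, 16)]
4. N_y = 14  [2·N = B+C = (8, 12)+(16, 16)]
   so N = (12, 14)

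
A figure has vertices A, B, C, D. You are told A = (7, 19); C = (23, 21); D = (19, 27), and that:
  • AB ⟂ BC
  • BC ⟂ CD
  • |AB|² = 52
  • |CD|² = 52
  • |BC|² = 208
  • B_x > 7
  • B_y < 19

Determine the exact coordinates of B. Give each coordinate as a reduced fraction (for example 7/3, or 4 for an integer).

1. B_x = 11  [[BC ⟂ CD ⇒ 4x-6y+34=0] ∩ [|B−(7, 19)|²=52]]
2. B_y = 13  [[BC ⟂ CD ⇒ 4x-6y+34=0] ∩ [|B−(7, 19)|²=52]]
   so B = (11, 13)

B = (11, 13)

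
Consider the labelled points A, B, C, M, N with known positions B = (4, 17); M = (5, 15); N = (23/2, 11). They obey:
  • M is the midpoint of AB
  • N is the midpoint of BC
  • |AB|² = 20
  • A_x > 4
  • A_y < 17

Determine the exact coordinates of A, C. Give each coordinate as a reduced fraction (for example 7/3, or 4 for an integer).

A = (6, 13)
C = (19, 5)

1. A_x = 6  [A = 2·M−B = 2·(5, 15)−(4, 17)]
2. A_y = 13  [A = 2·M−B = 2·(5, 15)−(4, 17)]
   so A = (6, 13)
3. C_x = 19  [C = 2·N−B = 2·(23/2, 11)−(4, 17)]
4. C_y = 5  [C = 2·N−B = 2·(23/2, 11)−(4, 17)]
   so C = (19, 5)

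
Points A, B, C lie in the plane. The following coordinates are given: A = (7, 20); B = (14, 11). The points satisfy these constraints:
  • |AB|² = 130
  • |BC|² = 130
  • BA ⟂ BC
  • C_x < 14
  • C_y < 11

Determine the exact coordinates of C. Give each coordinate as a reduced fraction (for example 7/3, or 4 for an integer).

1. C_x = 5  [[BA ⟂ BC ⇒ -7x+9y-1=0] ∩ [|C−(14, 11)|²=130]]
2. C_y = 4  [[BA ⟂ BC ⇒ -7x+9y-1=0] ∩ [|C−(14, 11)|²=130]]
   so C = (5, 4)

C = (5, 4)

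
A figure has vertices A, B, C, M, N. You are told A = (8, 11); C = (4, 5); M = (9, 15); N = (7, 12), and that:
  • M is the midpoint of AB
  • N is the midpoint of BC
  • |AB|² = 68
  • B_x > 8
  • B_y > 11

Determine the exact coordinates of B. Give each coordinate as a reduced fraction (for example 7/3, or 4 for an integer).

1. B_x = 10  [B = 2·M−A = 2·(9, 15)−(8, 11)]
2. B_y = 19  [B = 2·M−A = 2·(9, 15)−(8, 11)]
   so B = (10, 19)

B = (10, 19)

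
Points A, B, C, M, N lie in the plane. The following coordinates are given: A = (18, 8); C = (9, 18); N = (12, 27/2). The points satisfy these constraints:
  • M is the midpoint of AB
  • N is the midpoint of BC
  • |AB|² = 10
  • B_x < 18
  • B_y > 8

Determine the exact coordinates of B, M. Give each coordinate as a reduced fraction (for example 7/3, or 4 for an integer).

1. B_x = 15  [B = 2·N−C = 2·(12, 27/2)−(9, 18)]
2. B_y = 9  [B = 2·N−C = 2·(12, 27/2)−(9, 18)]
   so B = (15, 9)
3. M_x = 33/2  [2·M = A+B = (18, 8)+(15, 9)]
4. M_y = 17/2  [2·M = A+B = (18, 8)+(15, 9)]
   so M = (33/2, 17/2)

B = (15, 9)
M = (33/2, 17/2)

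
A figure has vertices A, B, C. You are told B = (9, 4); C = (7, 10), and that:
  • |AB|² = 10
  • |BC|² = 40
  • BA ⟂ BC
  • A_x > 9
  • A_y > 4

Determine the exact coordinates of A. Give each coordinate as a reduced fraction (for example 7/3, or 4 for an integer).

1. A_x = 12  [[BA ⟂ BC ⇒ -2x+6y-6=0] ∩ [|A−(9, 4)|²=10]]
2. A_y = 5  [[BA ⟂ BC ⇒ -2x+6y-6=0] ∩ [|A−(9, 4)|²=10]]
   so A = (12, 5)

A = (12, 5)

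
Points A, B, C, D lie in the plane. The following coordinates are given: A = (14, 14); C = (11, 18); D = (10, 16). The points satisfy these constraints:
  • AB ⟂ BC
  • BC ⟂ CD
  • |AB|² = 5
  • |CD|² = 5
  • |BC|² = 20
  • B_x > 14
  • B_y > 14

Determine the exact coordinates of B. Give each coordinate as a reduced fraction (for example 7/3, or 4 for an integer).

1. B_x = 15  [[BC ⟂ CD ⇒ 1x+2y-47=0] ∩ [|B−(14, 14)|²=5]]
2. B_y = 16  [[BC ⟂ CD ⇒ 1x+2y-47=0] ∩ [|B−(14, 14)|²=5]]
   so B = (15, 16)

B = (15, 16)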